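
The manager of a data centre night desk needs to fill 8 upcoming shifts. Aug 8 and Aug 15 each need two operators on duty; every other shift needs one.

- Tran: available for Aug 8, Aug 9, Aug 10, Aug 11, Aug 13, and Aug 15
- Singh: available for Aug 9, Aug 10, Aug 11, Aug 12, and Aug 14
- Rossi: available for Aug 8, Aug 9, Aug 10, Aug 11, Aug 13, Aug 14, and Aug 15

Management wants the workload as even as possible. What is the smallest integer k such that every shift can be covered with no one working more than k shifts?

4

With 3 operators and 10 worker-slots to fill, someone must work at least ⌈10/3⌉ = 4 shifts, so k ≥ 4.
k = 4 works: Aug 8→Tran+Rossi, Aug 9→Tran, Aug 10→Singh, Aug 11→Singh, Aug 12→Singh, Aug 13→Tran, Aug 14→Singh, Aug 15→Tran+Rossi.
Loads: Tran 4, Singh 4, Rossi 2 — all ≤ 4.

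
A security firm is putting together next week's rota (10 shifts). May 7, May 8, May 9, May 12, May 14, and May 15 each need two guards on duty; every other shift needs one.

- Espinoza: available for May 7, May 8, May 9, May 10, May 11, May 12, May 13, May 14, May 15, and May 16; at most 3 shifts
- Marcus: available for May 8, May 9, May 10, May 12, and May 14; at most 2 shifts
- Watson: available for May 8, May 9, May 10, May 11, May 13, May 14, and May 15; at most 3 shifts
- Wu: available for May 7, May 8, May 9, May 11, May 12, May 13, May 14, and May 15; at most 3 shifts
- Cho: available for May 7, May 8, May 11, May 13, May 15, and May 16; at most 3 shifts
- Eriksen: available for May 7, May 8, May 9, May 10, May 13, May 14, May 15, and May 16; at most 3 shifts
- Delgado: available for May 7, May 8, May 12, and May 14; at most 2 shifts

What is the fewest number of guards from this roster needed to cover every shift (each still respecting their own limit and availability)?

16 slots to fill and no one can take more than 3, so at least ⌈16/3⌉ = 6 guards are needed.
Espinoza, Marcus, Watson, Wu, Cho, and Eriksen alone can cover everything: May 7→Wu+Cho, May 8→Cho+Eriksen, May 9→Marcus+Watson, May 10→Espinoza, May 11→Watson, May 12→Espinoza+Marcus, May 13→Watson, May 14→Wu+Eriksen, May 15→Wu+Cho, May 16→Espinoza.

6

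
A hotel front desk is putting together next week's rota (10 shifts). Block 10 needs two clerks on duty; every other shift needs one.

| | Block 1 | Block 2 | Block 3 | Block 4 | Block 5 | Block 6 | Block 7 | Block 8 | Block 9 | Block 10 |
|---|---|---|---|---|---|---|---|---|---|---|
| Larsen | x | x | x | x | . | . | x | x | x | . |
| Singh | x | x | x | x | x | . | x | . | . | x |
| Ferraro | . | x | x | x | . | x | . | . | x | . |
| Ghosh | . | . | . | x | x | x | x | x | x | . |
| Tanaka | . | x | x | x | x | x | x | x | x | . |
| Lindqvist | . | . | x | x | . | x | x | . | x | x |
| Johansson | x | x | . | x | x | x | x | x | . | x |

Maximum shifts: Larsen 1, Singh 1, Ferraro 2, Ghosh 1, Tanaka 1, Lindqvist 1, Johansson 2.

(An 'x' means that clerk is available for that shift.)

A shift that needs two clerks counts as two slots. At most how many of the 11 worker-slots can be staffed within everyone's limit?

9

Total capacity across all clerks is 1+1+2+1+1+1+2 = 9, and 11 slots are needed, so at most 9 can be filled.
An assignment achieving 9: Block 1→Larsen, Block 2→Ferraro, Block 3→Ferraro, Block 5→Ghosh, Block 6→Johansson, Block 7→Johansson, Block 8→Tanaka, Block 10→Singh+Lindqvist.
Loads: Larsen 1/1, Singh 1/1, Ferraro 2/2, Ghosh 1/1, Tanaka 1/1, Lindqvist 1/1, Johansson 2/2.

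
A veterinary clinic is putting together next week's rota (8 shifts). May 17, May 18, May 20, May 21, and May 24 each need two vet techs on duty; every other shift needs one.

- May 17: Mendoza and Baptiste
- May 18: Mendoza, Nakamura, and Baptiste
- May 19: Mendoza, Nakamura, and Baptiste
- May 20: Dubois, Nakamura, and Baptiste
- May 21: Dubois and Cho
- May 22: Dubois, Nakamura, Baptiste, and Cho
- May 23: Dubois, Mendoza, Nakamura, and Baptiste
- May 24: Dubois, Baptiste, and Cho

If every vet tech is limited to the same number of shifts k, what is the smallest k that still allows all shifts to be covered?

3

With 5 vet techs and 13 worker-slots to fill, someone must work at least ⌈13/5⌉ = 3 shifts, so k ≥ 3.
k = 3 works: May 17→Mendoza+Baptiste, May 18→Mendoza+Nakamura, May 19→Mendoza, May 20→Dubois+Nakamura, May 21→Dubois+Cho, May 22→Nakamura, May 23→Baptiste, May 24→Dubois+Baptiste.
Loads: Dubois 3, Mendoza 3, Nakamura 3, Baptiste 3, Cho 1 — all ≤ 3.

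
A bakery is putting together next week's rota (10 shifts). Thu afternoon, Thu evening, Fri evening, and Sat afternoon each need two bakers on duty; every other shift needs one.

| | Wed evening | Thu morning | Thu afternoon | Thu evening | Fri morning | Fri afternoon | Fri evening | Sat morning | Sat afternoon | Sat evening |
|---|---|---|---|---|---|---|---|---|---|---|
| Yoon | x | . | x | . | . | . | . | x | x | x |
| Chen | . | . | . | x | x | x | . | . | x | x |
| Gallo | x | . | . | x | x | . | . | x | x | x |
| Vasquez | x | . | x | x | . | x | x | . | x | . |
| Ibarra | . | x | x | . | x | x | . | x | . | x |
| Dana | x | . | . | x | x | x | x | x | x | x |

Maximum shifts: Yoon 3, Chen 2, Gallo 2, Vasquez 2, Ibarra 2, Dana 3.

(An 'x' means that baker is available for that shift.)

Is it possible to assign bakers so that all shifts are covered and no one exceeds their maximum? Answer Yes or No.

Yes

Thu morning can only be covered by Ibarra, so that assignment is forced.
Fri evening can only be covered by Vasquez and Dana, so that assignment is forced.
One valid schedule: Wed evening→Yoon, Thu morning→Ibarra, Thu afternoon→Yoon+Vasquez, Thu evening→Gallo+Dana, Fri morning→Chen, Fri afternoon→Chen, Fri evening→Vasquez+Dana, Sat morning→Yoon, Sat afternoon→Gallo+Dana, Sat evening→Ibarra.
Loads: Yoon 3/3, Chen 2/2, Gallo 2/2, Vasquez 2/2, Ibarra 2/2, Dana 3/3 — all within limits.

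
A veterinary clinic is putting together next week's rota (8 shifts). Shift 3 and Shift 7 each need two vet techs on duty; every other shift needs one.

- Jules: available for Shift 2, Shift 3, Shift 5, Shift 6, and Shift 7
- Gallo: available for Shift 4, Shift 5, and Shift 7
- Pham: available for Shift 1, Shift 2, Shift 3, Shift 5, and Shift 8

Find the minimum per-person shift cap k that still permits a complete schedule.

With 3 vet techs and 10 worker-slots to fill, someone must work at least ⌈10/3⌉ = 4 shifts, so k ≥ 4.
k = 4 works: Shift 1→Pham, Shift 2→Jules, Shift 3→Jules+Pham, Shift 4→Gallo, Shift 5→Gallo, Shift 6→Jules, Shift 7→Jules+Gallo, Shift 8→Pham.
Loads: Jules 4, Gallo 3, Pham 3 — all ≤ 4.

4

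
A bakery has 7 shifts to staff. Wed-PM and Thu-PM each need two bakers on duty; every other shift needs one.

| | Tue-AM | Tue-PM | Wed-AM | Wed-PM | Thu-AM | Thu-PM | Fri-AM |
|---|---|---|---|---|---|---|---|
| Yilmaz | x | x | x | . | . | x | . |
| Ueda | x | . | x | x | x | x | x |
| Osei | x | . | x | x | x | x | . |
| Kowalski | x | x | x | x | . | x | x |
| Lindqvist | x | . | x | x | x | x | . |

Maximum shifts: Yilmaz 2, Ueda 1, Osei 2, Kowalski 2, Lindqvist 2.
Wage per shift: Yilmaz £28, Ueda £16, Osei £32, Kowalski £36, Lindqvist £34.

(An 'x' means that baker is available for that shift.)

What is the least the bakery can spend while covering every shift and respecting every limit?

Picking the cheapest available baker for each shift independently would cost £184, but that ignores the shift limits.
An optimal schedule: Tue-AM→Yilmaz, Tue-PM→Yilmaz, Wed-AM→Osei, Wed-PM→Kowalski+Lindqvist, Thu-AM→Osei, Thu-PM→Kowalski+Lindqvist, Fri-AM→Ueda.
Total: 28 + 28 + 32 + 36 + 34 + 32 + 36 + 34 + 16 = £276.

£276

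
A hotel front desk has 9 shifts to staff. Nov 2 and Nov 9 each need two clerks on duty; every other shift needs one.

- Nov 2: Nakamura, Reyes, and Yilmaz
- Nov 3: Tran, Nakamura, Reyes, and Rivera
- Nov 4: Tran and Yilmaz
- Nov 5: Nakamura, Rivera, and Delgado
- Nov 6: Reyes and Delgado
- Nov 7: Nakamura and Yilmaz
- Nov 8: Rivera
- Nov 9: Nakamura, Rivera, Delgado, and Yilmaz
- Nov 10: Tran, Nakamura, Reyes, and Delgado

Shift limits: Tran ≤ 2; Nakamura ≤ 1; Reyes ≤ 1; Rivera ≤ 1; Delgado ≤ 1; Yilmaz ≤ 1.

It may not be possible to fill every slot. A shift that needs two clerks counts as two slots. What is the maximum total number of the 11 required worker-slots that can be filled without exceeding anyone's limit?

Total capacity across all clerks is 2+1+1+1+1+1 = 7, and 11 slots are needed, so at most 7 can be filled.
An assignment achieving 7: Nov 2→Yilmaz, Nov 3→Tran, Nov 4→Tran, Nov 5→Delgado, Nov 6→Reyes, Nov 7→Nakamura, Nov 8→Rivera.
Loads: Tran 2/2, Nakamura 1/1, Reyes 1/1, Rivera 1/1, Delgado 1/1, Yilmaz 1/1.

7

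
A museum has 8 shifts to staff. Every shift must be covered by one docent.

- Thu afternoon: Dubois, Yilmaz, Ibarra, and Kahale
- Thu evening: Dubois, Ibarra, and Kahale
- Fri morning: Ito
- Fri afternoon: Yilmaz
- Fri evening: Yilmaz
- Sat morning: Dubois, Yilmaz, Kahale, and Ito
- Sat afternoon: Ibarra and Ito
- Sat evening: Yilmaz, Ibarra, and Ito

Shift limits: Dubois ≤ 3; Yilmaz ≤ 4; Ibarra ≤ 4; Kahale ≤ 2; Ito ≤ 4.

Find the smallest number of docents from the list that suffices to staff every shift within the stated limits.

3

8 slots to fill and no one can take more than 4, so at least ⌈8/4⌉ = 2 docents are needed.
Shifts {Thu evening, Fri morning, Fri afternoon} need 3 slots, but among the docents available for them (Dubois, Yilmaz, Ibarra, Kahale, and Ito) any 2 together supply at most 2. So 2 docents are not enough.
Dubois, Yilmaz, and Ito alone can cover everything: Thu afternoon→Dubois, Thu evening→Dubois, Fri morning→Ito, Fri afternoon→Yilmaz, Fri evening→Yilmaz, Sat morning→Dubois, Sat afternoon→Ito, Sat evening→Yilmaz.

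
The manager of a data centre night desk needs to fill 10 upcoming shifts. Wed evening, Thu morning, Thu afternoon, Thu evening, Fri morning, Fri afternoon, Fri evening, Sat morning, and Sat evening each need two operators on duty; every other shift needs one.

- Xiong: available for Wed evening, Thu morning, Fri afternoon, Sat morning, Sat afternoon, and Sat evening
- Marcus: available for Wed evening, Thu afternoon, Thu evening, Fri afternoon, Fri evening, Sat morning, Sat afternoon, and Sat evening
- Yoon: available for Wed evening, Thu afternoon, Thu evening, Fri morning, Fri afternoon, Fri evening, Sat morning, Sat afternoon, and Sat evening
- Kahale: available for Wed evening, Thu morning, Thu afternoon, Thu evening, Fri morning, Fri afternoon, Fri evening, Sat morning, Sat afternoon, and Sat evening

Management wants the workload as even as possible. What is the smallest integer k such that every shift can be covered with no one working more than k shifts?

With 4 operators and 19 worker-slots to fill, someone must work at least ⌈19/4⌉ = 5 shifts, so k ≥ 5.
k = 5 works: Wed evening→Xiong+Marcus, Thu morning→Xiong+Kahale, Thu afternoon→Marcus+Yoon, Thu evening→Marcus+Yoon, Fri morning→Yoon+Kahale, Fri afternoon→Xiong+Marcus, Fri evening→Marcus+Yoon, Sat morning→Xiong+Kahale, Sat afternoon→Xiong, Sat evening→Yoon+Kahale.
Loads: Xiong 5, Marcus 5, Yoon 5, Kahale 4 — all ≤ 5.

5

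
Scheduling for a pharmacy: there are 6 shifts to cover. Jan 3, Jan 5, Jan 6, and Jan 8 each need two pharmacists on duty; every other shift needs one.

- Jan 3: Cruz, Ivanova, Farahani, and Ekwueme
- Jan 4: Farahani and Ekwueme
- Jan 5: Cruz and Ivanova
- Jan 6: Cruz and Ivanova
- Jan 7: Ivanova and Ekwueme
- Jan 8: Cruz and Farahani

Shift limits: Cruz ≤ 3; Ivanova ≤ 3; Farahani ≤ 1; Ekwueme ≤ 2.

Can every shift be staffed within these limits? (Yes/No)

No

Total capacity is 3+3+1+2 = 9 but 10 worker-slots are needed — infeasible.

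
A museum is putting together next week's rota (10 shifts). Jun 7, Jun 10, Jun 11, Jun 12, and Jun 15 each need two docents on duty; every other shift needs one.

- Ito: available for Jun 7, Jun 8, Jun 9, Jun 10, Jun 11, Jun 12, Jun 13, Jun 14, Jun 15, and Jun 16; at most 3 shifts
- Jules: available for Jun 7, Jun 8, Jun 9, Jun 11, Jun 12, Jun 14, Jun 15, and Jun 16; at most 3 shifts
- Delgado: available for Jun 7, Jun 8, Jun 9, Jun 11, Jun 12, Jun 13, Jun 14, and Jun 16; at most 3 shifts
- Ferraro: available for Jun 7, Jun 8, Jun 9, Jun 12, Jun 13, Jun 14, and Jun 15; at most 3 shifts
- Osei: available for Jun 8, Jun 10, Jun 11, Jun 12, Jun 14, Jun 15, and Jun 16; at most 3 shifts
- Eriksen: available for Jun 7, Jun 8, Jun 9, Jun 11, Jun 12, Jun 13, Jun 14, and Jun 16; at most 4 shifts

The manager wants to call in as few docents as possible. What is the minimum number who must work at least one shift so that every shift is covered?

5

15 slots to fill and no one can take more than 4, so at least ⌈15/4⌉ = 4 docents are needed.
Any 4 docents together have capacity at most 4+3+3+3 = 13 < 15 slots, so 4 can never suffice.
Ito, Jules, Delgado, Ferraro, and Osei alone can cover everything: Jun 7→Delgado+Ferraro, Jun 8→Jules, Jun 9→Ito, Jun 10→Ito+Osei, Jun 11→Delgado+Osei, Jun 12→Delgado+Ferraro, Jun 13→Ito, Jun 14→Jules, Jun 15→Ferraro+Osei, Jun 16→Jules.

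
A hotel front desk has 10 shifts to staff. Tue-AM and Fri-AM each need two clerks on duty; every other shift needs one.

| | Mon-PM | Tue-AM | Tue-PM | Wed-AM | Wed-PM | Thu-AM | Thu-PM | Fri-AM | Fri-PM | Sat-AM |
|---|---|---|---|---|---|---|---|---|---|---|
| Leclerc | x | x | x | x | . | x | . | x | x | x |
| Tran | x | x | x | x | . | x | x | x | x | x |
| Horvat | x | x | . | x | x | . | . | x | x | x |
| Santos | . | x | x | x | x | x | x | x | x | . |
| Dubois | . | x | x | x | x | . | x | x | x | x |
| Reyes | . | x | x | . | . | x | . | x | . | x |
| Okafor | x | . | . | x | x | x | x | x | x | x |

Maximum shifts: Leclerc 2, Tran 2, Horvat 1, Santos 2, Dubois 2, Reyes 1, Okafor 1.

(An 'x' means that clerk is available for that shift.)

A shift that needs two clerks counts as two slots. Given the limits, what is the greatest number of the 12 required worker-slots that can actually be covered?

11

Total capacity across all clerks is 2+2+1+2+2+1+1 = 11, and 12 slots are needed, so at most 11 can be filled.
An assignment achieving 11: Mon-PM→Leclerc, Tue-AM→Santos+Dubois, Tue-PM→Leclerc, Wed-AM→Santos, Wed-PM→Horvat, Thu-AM→Tran, Thu-PM→Tran, Fri-AM→Okafor, Fri-PM→Dubois, Sat-AM→Reyes.
Loads: Leclerc 2/2, Tran 2/2, Horvat 1/1, Santos 2/2, Dubois 2/2, Reyes 1/1, Okafor 1/1.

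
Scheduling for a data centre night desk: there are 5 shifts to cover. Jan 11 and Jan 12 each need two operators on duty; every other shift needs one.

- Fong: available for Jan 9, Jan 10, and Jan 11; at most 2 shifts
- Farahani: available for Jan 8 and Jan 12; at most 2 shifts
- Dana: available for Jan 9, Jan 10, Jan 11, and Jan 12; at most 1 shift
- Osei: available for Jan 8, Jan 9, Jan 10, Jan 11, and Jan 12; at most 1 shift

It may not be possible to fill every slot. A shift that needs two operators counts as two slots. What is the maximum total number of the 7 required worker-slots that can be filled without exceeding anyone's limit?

6

Total capacity across all operators is 2+2+1+1 = 6, and 7 slots are needed, so at most 6 can be filled.
An assignment achieving 6: Jan 8→Farahani, Jan 9→Fong, Jan 10→Fong, Jan 11→Dana+Osei, Jan 12→Farahani.
Loads: Fong 2/2, Farahani 2/2, Dana 1/1, Osei 1/1.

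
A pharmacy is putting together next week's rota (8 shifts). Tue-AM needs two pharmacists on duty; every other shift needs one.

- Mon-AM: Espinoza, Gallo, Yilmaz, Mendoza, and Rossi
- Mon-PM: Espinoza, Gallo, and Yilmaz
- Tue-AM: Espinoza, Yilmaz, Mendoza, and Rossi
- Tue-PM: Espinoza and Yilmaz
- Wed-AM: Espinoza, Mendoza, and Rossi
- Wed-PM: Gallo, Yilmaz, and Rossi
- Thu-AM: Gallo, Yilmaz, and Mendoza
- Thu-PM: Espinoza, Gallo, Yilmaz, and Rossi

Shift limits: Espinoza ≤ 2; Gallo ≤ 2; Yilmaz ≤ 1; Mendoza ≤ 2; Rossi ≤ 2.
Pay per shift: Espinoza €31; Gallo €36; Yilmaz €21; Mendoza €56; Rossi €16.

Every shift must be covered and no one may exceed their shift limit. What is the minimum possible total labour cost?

€299

Picking the cheapest available pharmacist for each shift independently would cost €164, but that ignores the shift limits.
An optimal schedule: Mon-AM→Rossi, Mon-PM→Espinoza, Tue-AM→Mendoza+Rossi, Tue-PM→Espinoza, Wed-AM→Mendoza, Wed-PM→Gallo, Thu-AM→Gallo, Thu-PM→Yilmaz.
Total: 16 + 31 + 56 + 16 + 31 + 56 + 36 + 36 + 21 = €299.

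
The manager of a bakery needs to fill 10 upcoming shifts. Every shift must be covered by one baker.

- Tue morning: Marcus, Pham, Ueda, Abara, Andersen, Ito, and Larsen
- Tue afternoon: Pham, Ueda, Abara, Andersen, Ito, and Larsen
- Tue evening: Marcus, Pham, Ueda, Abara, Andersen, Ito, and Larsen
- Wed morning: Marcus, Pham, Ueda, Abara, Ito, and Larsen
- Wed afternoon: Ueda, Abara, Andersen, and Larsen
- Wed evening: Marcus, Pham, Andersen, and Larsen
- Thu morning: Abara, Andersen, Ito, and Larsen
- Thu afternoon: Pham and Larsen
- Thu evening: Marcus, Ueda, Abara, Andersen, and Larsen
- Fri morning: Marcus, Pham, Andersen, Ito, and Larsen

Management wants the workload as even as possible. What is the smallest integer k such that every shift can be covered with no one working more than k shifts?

With 7 bakers and 10 worker-slots to fill, someone must work at least ⌈10/7⌉ = 2 shifts, so k ≥ 2.
k = 2 works: Tue morning→Andersen, Tue afternoon→Ueda, Tue evening→Andersen, Wed morning→Abara, Wed afternoon→Ueda, Wed evening→Marcus, Thu morning→Abara, Thu afternoon→Pham, Thu evening→Marcus, Fri morning→Pham.
Loads: Marcus 2, Pham 2, Ueda 2, Abara 2, Andersen 2, Ito 0, Larsen 0 — all ≤ 2.

2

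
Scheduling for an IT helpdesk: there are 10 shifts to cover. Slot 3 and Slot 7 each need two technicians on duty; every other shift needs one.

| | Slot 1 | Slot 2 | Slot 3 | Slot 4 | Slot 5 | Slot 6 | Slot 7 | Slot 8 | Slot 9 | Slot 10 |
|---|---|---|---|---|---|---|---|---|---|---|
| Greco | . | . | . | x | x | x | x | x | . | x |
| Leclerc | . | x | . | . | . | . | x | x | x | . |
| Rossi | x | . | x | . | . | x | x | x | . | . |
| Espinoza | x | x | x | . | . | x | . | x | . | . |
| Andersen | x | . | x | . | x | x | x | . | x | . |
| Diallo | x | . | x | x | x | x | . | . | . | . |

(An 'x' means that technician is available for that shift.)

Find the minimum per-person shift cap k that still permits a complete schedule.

2

With 6 technicians and 12 worker-slots to fill, someone must work at least ⌈12/6⌉ = 2 shifts, so k ≥ 2.
k = 2 works: Slot 1→Rossi, Slot 2→Leclerc, Slot 3→Espinoza+Diallo, Slot 4→Greco, Slot 5→Andersen, Slot 6→Diallo, Slot 7→Rossi+Andersen, Slot 8→Espinoza, Slot 9→Leclerc, Slot 10→Greco.
Loads: Greco 2, Leclerc 2, Rossi 2, Espinoza 2, Andersen 2, Diallo 2 — all ≤ 2.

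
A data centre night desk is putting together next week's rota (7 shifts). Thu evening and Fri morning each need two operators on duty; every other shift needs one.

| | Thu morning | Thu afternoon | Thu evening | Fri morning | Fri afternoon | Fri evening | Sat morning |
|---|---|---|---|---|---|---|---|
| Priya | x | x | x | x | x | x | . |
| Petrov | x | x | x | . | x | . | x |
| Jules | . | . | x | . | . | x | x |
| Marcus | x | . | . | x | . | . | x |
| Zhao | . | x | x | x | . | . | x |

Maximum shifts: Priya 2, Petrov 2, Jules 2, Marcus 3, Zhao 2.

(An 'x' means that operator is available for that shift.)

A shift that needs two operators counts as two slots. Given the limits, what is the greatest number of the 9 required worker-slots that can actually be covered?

Total capacity across all operators is 2+2+2+3+2 = 11, and 9 slots are needed, so at most 9 can be filled.
An assignment achieving 9: Thu morning→Petrov, Thu afternoon→Petrov, Thu evening→Jules+Zhao, Fri morning→Marcus+Zhao, Fri afternoon→Priya, Fri evening→Priya, Sat morning→Jules.
Loads: Priya 2/2, Petrov 2/2, Jules 2/2, Marcus 1/3, Zhao 2/2.

9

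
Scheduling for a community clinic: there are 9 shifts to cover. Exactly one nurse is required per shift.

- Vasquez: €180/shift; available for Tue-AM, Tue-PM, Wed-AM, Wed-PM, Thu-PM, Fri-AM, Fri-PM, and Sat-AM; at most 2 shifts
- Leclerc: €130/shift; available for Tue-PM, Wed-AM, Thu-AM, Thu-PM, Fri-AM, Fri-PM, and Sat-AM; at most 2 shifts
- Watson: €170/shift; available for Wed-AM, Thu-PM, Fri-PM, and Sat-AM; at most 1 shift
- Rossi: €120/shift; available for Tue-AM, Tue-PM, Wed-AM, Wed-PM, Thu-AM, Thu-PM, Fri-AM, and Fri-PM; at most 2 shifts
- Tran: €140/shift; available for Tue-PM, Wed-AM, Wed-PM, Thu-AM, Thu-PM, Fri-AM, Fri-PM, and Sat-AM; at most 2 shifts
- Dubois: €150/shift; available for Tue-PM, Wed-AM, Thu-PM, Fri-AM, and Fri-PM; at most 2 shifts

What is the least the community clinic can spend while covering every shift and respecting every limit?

Picking the cheapest available nurse for each shift independently would cost €1090, but that ignores the shift limits.
An optimal schedule: Tue-AM→Rossi, Tue-PM→Tran, Wed-AM→Dubois, Wed-PM→Rossi, Thu-AM→Leclerc, Thu-PM→Dubois, Fri-AM→Tran, Fri-PM→Watson, Sat-AM→Leclerc.
Total: 120 + 140 + 150 + 120 + 130 + 150 + 140 + 170 + 130 = €1250.

€1250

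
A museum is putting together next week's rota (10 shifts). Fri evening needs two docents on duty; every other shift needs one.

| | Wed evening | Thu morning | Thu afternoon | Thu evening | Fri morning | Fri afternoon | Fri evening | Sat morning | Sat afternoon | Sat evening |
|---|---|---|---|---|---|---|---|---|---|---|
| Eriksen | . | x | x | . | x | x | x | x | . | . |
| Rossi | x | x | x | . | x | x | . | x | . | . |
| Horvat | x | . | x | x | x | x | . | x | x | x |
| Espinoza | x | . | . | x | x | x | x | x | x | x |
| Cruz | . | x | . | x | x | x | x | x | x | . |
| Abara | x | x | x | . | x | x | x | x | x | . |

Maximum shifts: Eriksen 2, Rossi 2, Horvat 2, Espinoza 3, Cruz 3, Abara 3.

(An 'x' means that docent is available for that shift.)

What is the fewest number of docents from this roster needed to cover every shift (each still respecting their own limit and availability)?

11 slots to fill and no one can take more than 3, so at least ⌈11/3⌉ = 4 docents are needed.
Eriksen, Espinoza, Cruz, and Abara alone can cover everything: Wed evening→Espinoza, Thu morning→Eriksen, Thu afternoon→Eriksen, Thu evening→Espinoza, Fri morning→Cruz, Fri afternoon→Abara, Fri evening→Cruz+Abara, Sat morning→Abara, Sat afternoon→Cruz, Sat evening→Espinoza.

4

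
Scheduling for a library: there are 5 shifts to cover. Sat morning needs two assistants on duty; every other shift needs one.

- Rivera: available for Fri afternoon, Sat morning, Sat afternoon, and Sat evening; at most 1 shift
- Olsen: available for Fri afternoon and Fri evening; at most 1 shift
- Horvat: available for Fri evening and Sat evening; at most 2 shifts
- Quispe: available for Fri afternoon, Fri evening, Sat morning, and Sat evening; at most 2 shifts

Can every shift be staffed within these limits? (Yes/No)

No

Total capacity is 6 and 6 slots are needed, so capacity alone doesn't rule it out.
Shifts {Sat morning, Sat afternoon} need 3 worker-slots in total, but the assistants available for any of those shifts (Rivera and Quispe) can supply at most 2 among them. So no valid schedule exists.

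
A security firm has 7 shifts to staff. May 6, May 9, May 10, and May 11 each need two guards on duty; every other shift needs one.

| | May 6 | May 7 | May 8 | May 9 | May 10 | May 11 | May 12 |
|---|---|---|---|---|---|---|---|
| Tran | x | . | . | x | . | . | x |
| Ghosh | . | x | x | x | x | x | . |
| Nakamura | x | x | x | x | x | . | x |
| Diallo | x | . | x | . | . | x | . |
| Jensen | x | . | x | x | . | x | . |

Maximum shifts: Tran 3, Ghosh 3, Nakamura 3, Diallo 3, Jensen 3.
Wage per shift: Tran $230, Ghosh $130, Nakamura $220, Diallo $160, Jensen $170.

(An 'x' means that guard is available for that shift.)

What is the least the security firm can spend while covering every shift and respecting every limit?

May 10 can only be covered by Ghosh and Nakamura, so that assignment is forced.
Picking the cheapest available guard for each shift independently would cost $1750, but that ignores the shift limits.
An optimal schedule: May 6→Diallo+Jensen, May 7→Ghosh, May 8→Diallo, May 9→Ghosh+Jensen, May 10→Ghosh+Nakamura, May 11→Diallo+Jensen, May 12→Nakamura.
Total: 160 + 170 + 130 + 160 + 130 + 170 + 130 + 220 + 160 + 170 + 220 = $1820.

$1820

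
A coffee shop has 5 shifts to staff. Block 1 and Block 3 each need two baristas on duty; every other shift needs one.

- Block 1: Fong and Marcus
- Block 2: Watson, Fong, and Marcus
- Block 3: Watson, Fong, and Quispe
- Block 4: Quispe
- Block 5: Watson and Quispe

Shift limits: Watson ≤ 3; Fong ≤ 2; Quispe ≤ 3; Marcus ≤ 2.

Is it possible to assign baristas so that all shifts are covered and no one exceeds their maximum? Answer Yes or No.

Yes

Block 1 can only be covered by Fong and Marcus, so that assignment is forced.
Block 4 can only be covered by Quispe, so that assignment is forced.
One valid schedule: Block 1→Fong+Marcus, Block 2→Watson, Block 3→Watson+Fong, Block 4→Quispe, Block 5→Watson.
Loads: Watson 3/3, Fong 2/2, Quispe 1/3, Marcus 1/2 — all within limits.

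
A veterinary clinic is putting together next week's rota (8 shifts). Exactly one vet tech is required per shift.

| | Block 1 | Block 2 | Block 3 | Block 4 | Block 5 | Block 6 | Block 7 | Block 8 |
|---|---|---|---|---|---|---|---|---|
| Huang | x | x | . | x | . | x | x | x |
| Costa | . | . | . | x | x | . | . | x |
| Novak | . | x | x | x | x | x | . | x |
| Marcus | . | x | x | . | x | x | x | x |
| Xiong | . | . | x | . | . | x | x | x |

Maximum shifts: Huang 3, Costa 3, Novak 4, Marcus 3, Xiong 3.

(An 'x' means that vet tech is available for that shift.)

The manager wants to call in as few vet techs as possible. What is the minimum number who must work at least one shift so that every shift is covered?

3

8 slots to fill and no one can take more than 4, so at least ⌈8/4⌉ = 2 vet techs are needed.
Any 2 vet techs together have capacity at most 4+3 = 7 < 8 slots, so 2 can never suffice.
Huang, Costa, and Novak alone can cover everything: Block 1→Huang, Block 2→Huang, Block 3→Novak, Block 4→Costa, Block 5→Costa, Block 6→Novak, Block 7→Huang, Block 8→Costa.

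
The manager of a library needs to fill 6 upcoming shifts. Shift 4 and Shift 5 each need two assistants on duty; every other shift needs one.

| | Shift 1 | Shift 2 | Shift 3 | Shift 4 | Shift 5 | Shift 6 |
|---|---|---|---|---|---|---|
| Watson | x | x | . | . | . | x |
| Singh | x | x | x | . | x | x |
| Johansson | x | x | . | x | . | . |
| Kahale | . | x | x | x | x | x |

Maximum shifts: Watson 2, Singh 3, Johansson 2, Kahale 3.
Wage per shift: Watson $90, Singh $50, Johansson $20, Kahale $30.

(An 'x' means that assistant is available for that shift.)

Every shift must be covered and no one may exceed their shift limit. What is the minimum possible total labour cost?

$280

Shift 4 can only be covered by Johansson and Kahale, so that assignment is forced.
Shift 5 can only be covered by Singh and Kahale, so that assignment is forced.
Picking the cheapest available assistant for each shift independently would cost $230, but that ignores the shift limits.
An optimal schedule: Shift 1→Johansson, Shift 2→Singh, Shift 3→Kahale, Shift 4→Johansson+Kahale, Shift 5→Kahale+Singh, Shift 6→Singh.
Total: 20 + 50 + 30 + 20 + 30 + 30 + 50 + 50 = $280.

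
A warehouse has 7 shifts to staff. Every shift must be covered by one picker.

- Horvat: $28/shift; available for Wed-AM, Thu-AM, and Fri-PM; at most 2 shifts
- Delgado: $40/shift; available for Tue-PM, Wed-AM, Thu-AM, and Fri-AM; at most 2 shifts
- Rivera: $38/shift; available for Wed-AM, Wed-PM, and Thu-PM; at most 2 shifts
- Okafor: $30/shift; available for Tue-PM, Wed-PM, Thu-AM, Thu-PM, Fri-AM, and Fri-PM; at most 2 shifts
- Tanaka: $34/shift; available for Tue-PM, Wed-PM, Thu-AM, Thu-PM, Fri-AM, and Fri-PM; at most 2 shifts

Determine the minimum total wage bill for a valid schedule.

Picking the cheapest available picker for each shift independently would cost $204, but that ignores the shift limits.
An optimal schedule: Tue-PM→Okafor, Wed-AM→Horvat, Wed-PM→Okafor, Thu-AM→Tanaka, Thu-PM→Rivera, Fri-AM→Tanaka, Fri-PM→Horvat.
Total: 30 + 28 + 30 + 34 + 38 + 34 + 28 = $222.

$222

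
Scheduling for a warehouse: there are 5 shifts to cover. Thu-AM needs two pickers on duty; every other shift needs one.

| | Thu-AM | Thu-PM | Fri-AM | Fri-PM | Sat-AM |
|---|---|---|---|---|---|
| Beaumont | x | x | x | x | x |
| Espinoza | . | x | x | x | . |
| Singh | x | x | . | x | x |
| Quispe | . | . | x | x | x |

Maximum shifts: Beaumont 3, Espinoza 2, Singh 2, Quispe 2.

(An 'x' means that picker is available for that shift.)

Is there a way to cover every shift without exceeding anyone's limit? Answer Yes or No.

Thu-AM can only be covered by Beaumont and Singh, so that assignment is forced.
One valid schedule: Thu-AM→Beaumont+Singh, Thu-PM→Beaumont, Fri-AM→Beaumont, Fri-PM→Espinoza, Sat-AM→Singh.
Loads: Beaumont 3/3, Espinoza 1/2, Singh 2/2, Quispe 0/2 — all within limits.

Yes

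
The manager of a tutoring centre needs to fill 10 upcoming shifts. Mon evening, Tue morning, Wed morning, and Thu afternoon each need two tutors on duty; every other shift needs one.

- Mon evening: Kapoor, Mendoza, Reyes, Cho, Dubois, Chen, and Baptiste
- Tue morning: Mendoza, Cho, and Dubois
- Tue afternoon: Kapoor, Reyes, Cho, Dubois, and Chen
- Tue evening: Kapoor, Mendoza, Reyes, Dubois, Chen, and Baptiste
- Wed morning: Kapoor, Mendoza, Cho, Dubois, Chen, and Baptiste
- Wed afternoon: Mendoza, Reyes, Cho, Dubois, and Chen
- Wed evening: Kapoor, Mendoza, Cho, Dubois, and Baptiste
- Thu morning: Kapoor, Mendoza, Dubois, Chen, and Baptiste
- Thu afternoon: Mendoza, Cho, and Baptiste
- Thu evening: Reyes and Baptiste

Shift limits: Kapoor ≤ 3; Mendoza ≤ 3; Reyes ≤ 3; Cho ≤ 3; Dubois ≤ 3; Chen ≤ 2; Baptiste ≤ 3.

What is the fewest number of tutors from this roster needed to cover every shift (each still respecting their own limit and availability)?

5

14 slots to fill and no one can take more than 3, so at least ⌈14/3⌉ = 5 tutors are needed.
Kapoor, Mendoza, Reyes, Cho, and Dubois alone can cover everything: Mon evening→Reyes+Dubois, Tue morning→Mendoza+Cho, Tue afternoon→Kapoor, Tue evening→Kapoor, Wed morning→Cho+Dubois, Wed afternoon→Mendoza, Wed evening→Dubois, Thu morning→Kapoor, Thu afternoon→Mendoza+Cho, Thu evening→Reyes.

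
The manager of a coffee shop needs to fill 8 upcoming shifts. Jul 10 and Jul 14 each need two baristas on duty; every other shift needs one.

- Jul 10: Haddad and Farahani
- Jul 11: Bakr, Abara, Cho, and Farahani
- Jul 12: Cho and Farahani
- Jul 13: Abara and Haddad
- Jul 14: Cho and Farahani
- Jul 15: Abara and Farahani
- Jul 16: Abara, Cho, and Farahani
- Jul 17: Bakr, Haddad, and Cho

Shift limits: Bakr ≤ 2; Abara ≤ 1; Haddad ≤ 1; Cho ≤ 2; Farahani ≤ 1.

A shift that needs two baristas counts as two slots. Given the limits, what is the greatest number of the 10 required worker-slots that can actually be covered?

7

Total capacity across all baristas is 2+1+1+2+1 = 7, and 10 slots are needed, so at most 7 can be filled.
An assignment achieving 7: Jul 10→Haddad+Farahani, Jul 11→Bakr, Jul 12→Cho, Jul 13→Abara, Jul 14→Cho, Jul 17→Bakr.
Loads: Bakr 2/2, Abara 1/1, Haddad 1/1, Cho 2/2, Farahani 1/1.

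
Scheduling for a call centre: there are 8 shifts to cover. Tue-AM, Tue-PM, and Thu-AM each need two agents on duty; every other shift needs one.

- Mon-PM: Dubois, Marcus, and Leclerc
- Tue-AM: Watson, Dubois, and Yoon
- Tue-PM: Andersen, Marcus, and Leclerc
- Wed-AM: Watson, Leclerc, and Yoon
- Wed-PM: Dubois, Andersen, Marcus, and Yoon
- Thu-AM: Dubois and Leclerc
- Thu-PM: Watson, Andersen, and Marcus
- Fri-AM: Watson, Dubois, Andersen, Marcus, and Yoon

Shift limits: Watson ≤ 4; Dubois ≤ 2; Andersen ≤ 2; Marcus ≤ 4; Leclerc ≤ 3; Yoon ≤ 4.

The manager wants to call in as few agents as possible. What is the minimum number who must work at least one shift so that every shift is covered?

4

11 slots to fill and no one can take more than 4, so at least ⌈11/4⌉ = 3 agents are needed.
Shifts {Tue-AM, Tue-PM} need 4 slots, but among the agents available for them (Watson, Dubois, Andersen, Marcus, Leclerc, and Yoon) any 3 together supply at most 3. So 3 agents are not enough.
Watson, Dubois, Andersen, and Leclerc alone can cover everything: Mon-PM→Leclerc, Tue-AM→Watson+Dubois, Tue-PM→Andersen+Leclerc, Wed-AM→Watson, Wed-PM→Andersen, Thu-AM→Dubois+Leclerc, Thu-PM→Watson, Fri-AM→Watson.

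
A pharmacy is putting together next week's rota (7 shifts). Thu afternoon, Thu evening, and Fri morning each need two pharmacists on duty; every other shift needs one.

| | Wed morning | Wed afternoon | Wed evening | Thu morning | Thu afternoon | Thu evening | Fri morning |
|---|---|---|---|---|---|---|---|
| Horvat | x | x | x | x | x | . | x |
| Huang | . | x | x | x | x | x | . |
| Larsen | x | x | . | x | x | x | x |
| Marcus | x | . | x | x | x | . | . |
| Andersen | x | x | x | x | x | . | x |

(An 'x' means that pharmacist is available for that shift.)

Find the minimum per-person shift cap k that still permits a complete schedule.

2

With 5 pharmacists and 10 worker-slots to fill, someone must work at least ⌈10/5⌉ = 2 shifts, so k ≥ 2.
k = 2 works: Wed morning→Horvat, Wed afternoon→Huang, Wed evening→Marcus, Thu morning→Andersen, Thu afternoon→Marcus+Andersen, Thu evening→Huang+Larsen, Fri morning→Horvat+Larsen.
Loads: Horvat 2, Huang 2, Larsen 2, Marcus 2, Andersen 2 — all ≤ 2.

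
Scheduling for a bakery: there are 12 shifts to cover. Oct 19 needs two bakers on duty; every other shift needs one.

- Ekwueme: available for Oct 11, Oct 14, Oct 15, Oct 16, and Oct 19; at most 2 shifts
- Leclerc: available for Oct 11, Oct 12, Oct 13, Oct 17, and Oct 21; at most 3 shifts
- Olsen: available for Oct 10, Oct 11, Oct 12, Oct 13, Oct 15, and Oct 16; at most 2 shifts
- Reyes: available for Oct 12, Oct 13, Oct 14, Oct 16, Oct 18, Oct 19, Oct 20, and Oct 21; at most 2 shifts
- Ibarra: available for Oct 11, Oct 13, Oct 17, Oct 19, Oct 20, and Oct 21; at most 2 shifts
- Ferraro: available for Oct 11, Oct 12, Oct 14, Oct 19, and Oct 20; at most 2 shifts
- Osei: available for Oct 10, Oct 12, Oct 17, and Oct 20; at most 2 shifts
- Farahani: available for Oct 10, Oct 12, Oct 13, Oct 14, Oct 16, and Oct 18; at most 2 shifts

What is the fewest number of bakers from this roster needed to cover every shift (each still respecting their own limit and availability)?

13 slots to fill and no one can take more than 3, so at least ⌈13/3⌉ = 5 bakers are needed.
Any 5 bakers together have capacity at most 3+2+2+2+2 = 11 < 13 slots, so 5 can never suffice.
Ekwueme, Leclerc, Olsen, Reyes, Ibarra, and Ferraro alone can cover everything: Oct 10→Olsen, Oct 11→Ferraro, Oct 12→Leclerc, Oct 13→Ibarra, Oct 14→Ekwueme, Oct 15→Ekwueme, Oct 16→Olsen, Oct 17→Leclerc, Oct 18→Reyes, Oct 19→Ibarra+Ferraro, Oct 20→Reyes, Oct 21→Leclerc.

6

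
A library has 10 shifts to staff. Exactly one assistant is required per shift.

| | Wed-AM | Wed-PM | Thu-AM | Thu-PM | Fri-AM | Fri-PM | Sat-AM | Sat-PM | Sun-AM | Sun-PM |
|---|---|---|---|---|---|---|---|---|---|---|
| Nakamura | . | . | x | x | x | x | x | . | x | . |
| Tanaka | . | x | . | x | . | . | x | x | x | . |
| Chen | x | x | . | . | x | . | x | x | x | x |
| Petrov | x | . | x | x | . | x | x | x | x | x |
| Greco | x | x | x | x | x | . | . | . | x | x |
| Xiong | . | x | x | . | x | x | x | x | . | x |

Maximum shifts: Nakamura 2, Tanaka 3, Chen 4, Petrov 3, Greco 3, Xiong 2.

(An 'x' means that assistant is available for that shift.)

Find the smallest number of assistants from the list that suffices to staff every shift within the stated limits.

3

10 slots to fill and no one can take more than 4, so at least ⌈10/4⌉ = 3 assistants are needed.
Tanaka, Chen, and Petrov alone can cover everything: Wed-AM→Chen, Wed-PM→Tanaka, Thu-AM→Petrov, Thu-PM→Tanaka, Fri-AM→Chen, Fri-PM→Petrov, Sat-AM→Tanaka, Sat-PM→Chen, Sun-AM→Petrov, Sun-PM→Chen.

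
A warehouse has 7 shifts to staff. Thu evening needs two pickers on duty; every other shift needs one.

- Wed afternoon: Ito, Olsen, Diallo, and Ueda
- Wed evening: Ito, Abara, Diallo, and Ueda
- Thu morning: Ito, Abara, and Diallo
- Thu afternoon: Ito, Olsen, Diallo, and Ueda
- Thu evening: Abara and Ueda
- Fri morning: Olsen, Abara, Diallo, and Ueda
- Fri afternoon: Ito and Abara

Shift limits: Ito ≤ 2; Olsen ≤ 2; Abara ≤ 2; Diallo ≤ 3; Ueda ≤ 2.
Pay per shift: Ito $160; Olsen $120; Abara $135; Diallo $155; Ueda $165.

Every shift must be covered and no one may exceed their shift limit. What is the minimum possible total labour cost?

$1140

Thu evening can only be covered by Abara and Ueda, so that assignment is forced.
Picking the cheapest available picker for each shift independently would cost $1065, but that ignores the shift limits.
An optimal schedule: Wed afternoon→Olsen, Wed evening→Diallo, Thu morning→Diallo, Thu afternoon→Olsen, Thu evening→Abara+Ueda, Fri morning→Diallo, Fri afternoon→Abara.
Total: 120 + 155 + 155 + 120 + 135 + 165 + 155 + 135 = $1140.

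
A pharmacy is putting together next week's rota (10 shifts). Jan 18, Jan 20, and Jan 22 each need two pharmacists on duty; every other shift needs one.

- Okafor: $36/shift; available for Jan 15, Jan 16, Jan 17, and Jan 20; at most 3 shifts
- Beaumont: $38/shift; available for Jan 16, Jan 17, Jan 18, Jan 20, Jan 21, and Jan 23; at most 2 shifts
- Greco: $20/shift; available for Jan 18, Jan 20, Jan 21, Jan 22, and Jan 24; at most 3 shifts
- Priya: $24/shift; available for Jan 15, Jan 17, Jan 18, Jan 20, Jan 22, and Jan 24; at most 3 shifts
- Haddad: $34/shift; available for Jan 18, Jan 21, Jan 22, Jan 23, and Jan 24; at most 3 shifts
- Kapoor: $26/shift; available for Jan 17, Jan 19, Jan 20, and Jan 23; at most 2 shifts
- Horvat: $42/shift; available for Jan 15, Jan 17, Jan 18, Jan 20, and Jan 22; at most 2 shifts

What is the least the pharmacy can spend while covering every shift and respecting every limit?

Jan 19 can only be covered by Kapoor, so that assignment is forced.
Picking the cheapest available pharmacist for each shift independently would cost $308, but that ignores the shift limits.
An optimal schedule: Jan 15→Priya, Jan 16→Okafor, Jan 17→Priya, Jan 18→Greco+Haddad, Jan 19→Kapoor, Jan 20→Priya+Okafor, Jan 21→Greco, Jan 22→Greco+Haddad, Jan 23→Kapoor, Jan 24→Haddad.
Total: 24 + 36 + 24 + 20 + 34 + 26 + 24 + 36 + 20 + 20 + 34 + 26 + 34 = $358.

$358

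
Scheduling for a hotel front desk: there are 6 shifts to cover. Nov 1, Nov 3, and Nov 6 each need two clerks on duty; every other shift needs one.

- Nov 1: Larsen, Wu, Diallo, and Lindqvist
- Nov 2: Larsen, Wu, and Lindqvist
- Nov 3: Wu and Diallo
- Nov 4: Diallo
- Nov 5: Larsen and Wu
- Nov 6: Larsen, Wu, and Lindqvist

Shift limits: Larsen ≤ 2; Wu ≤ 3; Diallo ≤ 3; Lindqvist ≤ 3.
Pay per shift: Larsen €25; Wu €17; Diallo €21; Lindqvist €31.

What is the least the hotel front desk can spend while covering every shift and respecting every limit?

Nov 3 can only be covered by Wu and Diallo, so that assignment is forced.
Nov 4 can only be covered by Diallo, so that assignment is forced.
Picking the cheapest available clerk for each shift independently would cost €173, but that ignores the shift limits.
An optimal schedule: Nov 1→Wu+Diallo, Nov 2→Larsen, Nov 3→Wu+Diallo, Nov 4→Diallo, Nov 5→Larsen, Nov 6→Wu+Lindqvist.
Total: 17 + 21 + 25 + 17 + 21 + 21 + 25 + 17 + 31 = €195.

€195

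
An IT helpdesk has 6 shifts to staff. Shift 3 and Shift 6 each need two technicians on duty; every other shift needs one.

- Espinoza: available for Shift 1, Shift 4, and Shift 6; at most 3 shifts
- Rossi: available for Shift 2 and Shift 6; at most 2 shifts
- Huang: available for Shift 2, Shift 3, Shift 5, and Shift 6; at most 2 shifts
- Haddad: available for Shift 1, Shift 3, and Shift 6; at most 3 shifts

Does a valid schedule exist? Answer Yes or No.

Shift 3 can only be covered by Huang and Haddad, so that assignment is forced.
Shift 4 can only be covered by Espinoza, so that assignment is forced.
Shift 5 can only be covered by Huang, so that assignment is forced.
One valid schedule: Shift 1→Espinoza, Shift 2→Rossi, Shift 3→Huang+Haddad, Shift 4→Espinoza, Shift 5→Huang, Shift 6→Espinoza+Rossi.
Loads: Espinoza 3/3, Rossi 2/2, Huang 2/2, Haddad 1/3 — all within limits.

Yes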